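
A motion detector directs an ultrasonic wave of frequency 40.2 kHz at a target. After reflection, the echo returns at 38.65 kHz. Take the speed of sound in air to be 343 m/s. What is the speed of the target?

6.7 m/s

Double Doppler shift off a moving reflector: f₂ = f₀ · (v + u)/(v − u) (u > 0 toward emitter).
Rearranging, u = v · (f₂ − f₀)/(f₂ + f₀) = 343 × -1.55/78.85 ≈ -6.7 m/s.
So the target is moving at 6.7 m/s away from the emitter.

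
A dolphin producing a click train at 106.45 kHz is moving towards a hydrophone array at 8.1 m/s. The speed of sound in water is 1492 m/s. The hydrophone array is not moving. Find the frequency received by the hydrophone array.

Moving source, stationary observer: f' = f · v/(v − v_s) since the source is approaching.
f' = 106.45 × 1492/(1492 − 8.1) = 106.45 × 1492/1484 ≈ 107.0 kHz.

107.0 kHz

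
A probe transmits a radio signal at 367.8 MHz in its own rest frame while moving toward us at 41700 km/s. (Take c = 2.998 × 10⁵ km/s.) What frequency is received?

423.1 MHz

β = v/c = 41700/299800 = 0.1391.
Relativistic Doppler for frequency: f' = f₀ · √((1 + β)/(1 − β)).
f' = 367.8 × √(1.1391/0.8609) = 367.8 × 1.15027 ≈ 423.1 MHz.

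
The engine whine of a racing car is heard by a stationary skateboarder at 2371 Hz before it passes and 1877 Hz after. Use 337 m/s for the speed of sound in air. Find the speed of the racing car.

f₁/f₂ = (v + v_s)/(v − v_s), so v_s = v · (f₁ − f₂)/(f₁ + f₂).
v_s = 337 × (2371 − 1877)/(2371 + 1877) = 337 × 494/4248 ≈ 39 m/s.

39 m/s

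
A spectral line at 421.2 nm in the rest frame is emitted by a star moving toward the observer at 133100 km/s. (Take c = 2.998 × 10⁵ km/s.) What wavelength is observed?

β = v/c = 133100/299800 = 0.4440.
Relativistic Doppler for wavelength: λ' = λ₀ · √((1 − β)/(1 + β)).
λ' = 421.2 × √(0.5560/1.4440) = 421.2 × 0.62055 ≈ 261.4 nm.

261.4 nm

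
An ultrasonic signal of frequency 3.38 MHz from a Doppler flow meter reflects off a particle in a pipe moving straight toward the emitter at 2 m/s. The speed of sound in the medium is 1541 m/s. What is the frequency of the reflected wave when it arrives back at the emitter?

3.389 MHz

The particle in a pipe first receives the wave as a moving observer: f₁ = f₀ · (v + u)/v = 3.38 × (1541 + 2)/1541 ≈ 3.384 MHz.
The reflection then acts as a moving source: f₂ = f₁ · v/(v − u) ≈ 3.389 MHz.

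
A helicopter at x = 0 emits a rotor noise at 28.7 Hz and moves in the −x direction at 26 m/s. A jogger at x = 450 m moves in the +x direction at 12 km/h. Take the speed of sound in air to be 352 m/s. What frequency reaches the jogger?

12 km/h = 3.333 m/s.
The observer lies on the +x side, so the source is heading away from the observer and the observer is heading away from the source.
General Doppler shift: f' = f · (v − v_o)/(v + v_s).
f' = 28.7 × (352 − 3.333)/(352 + 26) = 28.7 × 348.67/378 ≈ 26.5 Hz.

26.5 Hz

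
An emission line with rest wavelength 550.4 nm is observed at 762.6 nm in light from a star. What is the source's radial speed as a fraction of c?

0.315c

λ'/λ₀ = 1.3855 > 1 (redshift), so the source is receding.
λ'/λ₀ = √((1 + β)/(1 − β)) for a receding source ⇒ β = (r² − 1)/(r² + 1) with r = λ'/λ₀.
β = (1.9197 − 1)/(1.9197 + 1) ≈ 0.315.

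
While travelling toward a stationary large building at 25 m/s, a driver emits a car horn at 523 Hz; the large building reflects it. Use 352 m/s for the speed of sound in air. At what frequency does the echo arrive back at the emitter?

The large building receives the sound from a moving source: f₁ = f₀ · v/(v − v_e) = 523 × 352/327 ≈ 563 Hz.
On the return leg the driver is a moving observer: f₂ = f₁ · (v + v_e)/v = 563 × 377/352 ≈ 603 Hz.

603 Hz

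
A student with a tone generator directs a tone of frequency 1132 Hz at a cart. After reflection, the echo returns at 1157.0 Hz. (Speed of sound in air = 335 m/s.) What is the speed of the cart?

3.7 m/s

Double Doppler shift off a moving reflector: f₂ = f₀ · (v + u)/(v − u) (u > 0 toward emitter).
Rearranging, u = v · (f₂ − f₀)/(f₂ + f₀) = 335 × 25.0/2289.0 ≈ 3.7 m/s.
So the cart is moving at 3.7 m/s toward the emitter.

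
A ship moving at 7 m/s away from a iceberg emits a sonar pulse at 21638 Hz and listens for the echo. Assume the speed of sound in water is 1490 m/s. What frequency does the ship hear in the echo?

The iceberg receives the sound from a moving source: f₁ = f₀ · v/(v + v_e) = 21638 × 1490/1497 ≈ 21537 Hz.
On the return leg the ship is a moving observer: f₂ = f₁ · (v − v_e)/v = 21537 × 1483/1490 ≈ 21436 Hz.
Equivalently f₂ = f₀ · (v − v_e)/(v + v_e).

21436 Hz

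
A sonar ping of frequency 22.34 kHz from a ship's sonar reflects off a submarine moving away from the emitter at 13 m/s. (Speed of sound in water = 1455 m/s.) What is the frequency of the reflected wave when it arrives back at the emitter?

21.9 kHz

The submarine first receives the wave as a moving observer: f₁ = f₀ · (v − u)/v = 22.34 × (1455 − 13)/1455 ≈ 22.1 kHz.
On reflection it acts as a source moving away from the stationary detector: f₂ = f₁ · v/(v + u) = 22.1 × 1455/1468 ≈ 21.9 kHz.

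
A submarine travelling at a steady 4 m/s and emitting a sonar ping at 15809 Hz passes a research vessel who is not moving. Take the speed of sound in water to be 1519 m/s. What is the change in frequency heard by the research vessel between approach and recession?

Approaching: f₁ = f · v/(v − v_s) = 15809 × 1519/1515 ≈ 15850.7 Hz.
Receding: f₂ = f · v/(v + v_s) = 15809 × 1519/1523 ≈ 15767.5 Hz.
Drop: f₁ − f₂ = 2f·v·v_s/(v² − v_s²) = 2 × 15809 × 1519 × 4/(1519² − 4²) ≈ 83.3 Hz.

83.3 Hz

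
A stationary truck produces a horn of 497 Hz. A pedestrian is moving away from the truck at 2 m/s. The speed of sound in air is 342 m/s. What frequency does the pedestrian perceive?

494 Hz

Moving observer, stationary source: f' = f · (v − v_o)/v.
f' = 497 × (342 − 2)/342 = 497 × 340/342 ≈ 494 Hz.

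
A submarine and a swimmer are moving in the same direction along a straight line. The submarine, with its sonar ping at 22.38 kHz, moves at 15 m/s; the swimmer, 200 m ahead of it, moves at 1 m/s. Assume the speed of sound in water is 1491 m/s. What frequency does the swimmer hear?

The swimmer is ahead, so the submarine is moving toward it while the swimmer is moving away from the submarine.
With source approaching and observer receding, f' = f · (v − v_o)/(v − v_s).
f' = 22.38 × (1491 − 1)/(1491 − 15) = 22.38 × 1490/1476 ≈ 22.6 kHz.

22.6 kHz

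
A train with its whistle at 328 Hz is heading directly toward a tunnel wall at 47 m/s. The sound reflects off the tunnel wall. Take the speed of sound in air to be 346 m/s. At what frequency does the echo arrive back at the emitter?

431 Hz

The tunnel wall receives the sound from a moving source: f₁ = f₀ · v/(v − v_e) = 328 × 346/299 ≈ 380 Hz.
On the return leg the train is a moving observer: f₂ = f₁ · (v + v_e)/v = 380 × 393/346 ≈ 431 Hz.
Equivalently f₂ = f₀ · (v + v_e)/(v − v_e).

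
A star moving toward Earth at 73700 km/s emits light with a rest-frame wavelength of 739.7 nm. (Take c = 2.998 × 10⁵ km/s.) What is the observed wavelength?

β = v/c = 73700/299800 = 0.2458.
Relativistic Doppler for wavelength: λ' = λ₀ · √((1 − β)/(1 + β)).
λ' = 739.7 × √(0.7542/1.2458) = 739.7 × 0.77805 ≈ 575.5 nm.

575.5 nm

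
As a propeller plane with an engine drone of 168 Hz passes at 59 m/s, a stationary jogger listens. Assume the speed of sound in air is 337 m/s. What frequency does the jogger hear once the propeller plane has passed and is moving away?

Receding: f₂ = f · v/(v + v_s) = 168 × 337/396 ≈ 143 Hz.

143 Hz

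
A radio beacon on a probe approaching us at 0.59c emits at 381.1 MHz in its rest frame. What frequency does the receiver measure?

750.5 MHz

Relativistic Doppler for frequency: f' = f₀ · √((1 + β)/(1 − β)).
f' = 381.1 × √(1.5900/0.4100) = 381.1 × 1.96928 ≈ 750.5 MHz.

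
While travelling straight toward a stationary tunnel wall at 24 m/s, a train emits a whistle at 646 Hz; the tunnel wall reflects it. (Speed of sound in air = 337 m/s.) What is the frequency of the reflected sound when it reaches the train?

The tunnel wall receives the sound from a moving source: f₁ = f₀ · v/(v − v_e) = 646 × 337/313 ≈ 696 Hz.
On the return leg the train is a moving observer: f₂ = f₁ · (v + v_e)/v = 696 × 361/337 ≈ 745 Hz.

745 Hz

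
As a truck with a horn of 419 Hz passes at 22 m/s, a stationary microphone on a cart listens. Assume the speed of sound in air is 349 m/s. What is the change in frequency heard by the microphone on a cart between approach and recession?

Approaching: f₁ = f · v/(v − v_s) = 419 × 349/327 ≈ 447.2 Hz.
Receding: f₂ = f · v/(v + v_s) = 419 × 349/371 ≈ 394.2 Hz.
Drop: f₁ − f₂ = 2f·v·v_s/(v² − v_s²) = 2 × 419 × 349 × 22/(349² − 22²) ≈ 53.0 Hz.

53.0 Hz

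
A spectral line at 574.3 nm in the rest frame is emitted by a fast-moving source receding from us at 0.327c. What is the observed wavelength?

806.4 nm

Relativistic Doppler for wavelength: λ' = λ₀ · √((1 + β)/(1 − β)).
λ' = 574.3 × √(1.3270/0.6730) = 574.3 × 1.40420 ≈ 806.4 nm.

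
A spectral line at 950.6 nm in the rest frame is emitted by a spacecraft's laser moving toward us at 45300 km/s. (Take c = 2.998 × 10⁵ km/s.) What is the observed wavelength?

β = v/c = 45300/299800 = 0.1511.
Relativistic Doppler for wavelength: λ' = λ₀ · √((1 − β)/(1 + β)).
λ' = 950.6 × √(0.8489/1.1511) = 950.6 × 0.85876 ≈ 816.3 nm.

816.3 nm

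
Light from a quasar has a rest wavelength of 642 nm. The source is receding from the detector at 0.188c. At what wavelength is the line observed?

776.5 nm

Relativistic Doppler for wavelength: λ' = λ₀ · √((1 + β)/(1 − β)).
λ' = 642 × √(1.1880/0.8120) = 642 × 1.20957 ≈ 776.5 nm.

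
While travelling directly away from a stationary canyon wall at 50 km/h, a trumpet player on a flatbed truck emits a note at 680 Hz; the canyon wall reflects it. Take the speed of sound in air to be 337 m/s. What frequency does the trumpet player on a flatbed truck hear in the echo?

626 Hz

50 km/h = 13.89 m/s.
The canyon wall receives the sound from a moving source: f₁ = f₀ · v/(v + v_e) = 680 × 337/350.89 ≈ 653 Hz.
On the return leg the trumpet player on a flatbed truck is a moving observer: f₂ = f₁ · (v − v_e)/v = 653 × 323.11/337 ≈ 626 Hz.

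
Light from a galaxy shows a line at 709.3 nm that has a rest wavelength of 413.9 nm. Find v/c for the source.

λ'/λ₀ = 1.7137 > 1 (redshift), so the source is receding.
λ'/λ₀ = √((1 + β)/(1 − β)) for a receding source ⇒ β = (r² − 1)/(r² + 1) with r = λ'/λ₀.
β = (2.9368 − 1)/(2.9368 + 1) ≈ 0.492.

0.492c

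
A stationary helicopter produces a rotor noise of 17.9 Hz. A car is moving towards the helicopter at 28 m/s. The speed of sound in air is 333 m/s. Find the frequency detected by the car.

19.4 Hz

Moving observer, stationary source: f' = f · (v + v_o)/v.
f' = 17.9 × (333 + 28)/333 = 17.9 × 361/333 ≈ 19.4 Hz.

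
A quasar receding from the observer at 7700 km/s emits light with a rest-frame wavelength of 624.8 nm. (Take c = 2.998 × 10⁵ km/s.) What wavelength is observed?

β = v/c = 7700/299800 = 0.0257.
Relativistic Doppler for wavelength: λ' = λ₀ · √((1 + β)/(1 − β)).
λ' = 624.8 × √(1.0257/0.9743) = 624.8 × 1.02602 ≈ 641.1 nm.

641.1 nm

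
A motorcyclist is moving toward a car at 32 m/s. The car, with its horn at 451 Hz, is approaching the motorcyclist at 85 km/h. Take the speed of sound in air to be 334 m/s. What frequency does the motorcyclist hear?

85 km/h = 23.61 m/s.
Both move, so f' = f · (v + v_o)/(v − v_s).
f' = 451 × (334 + 32)/(334 − 23.61) = 451 × 366/310.39 ≈ 532 Hz.

532 Hz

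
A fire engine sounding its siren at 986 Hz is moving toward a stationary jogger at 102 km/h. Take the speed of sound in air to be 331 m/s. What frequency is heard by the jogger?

102 km/h = 28.33 m/s.
Only the source moves, toward the listener, so f' = f · v/(v − v_s).
f' = 986 × 331/(331 − 28.33) = 986 × 331/302.7 ≈ 1078 Hz.

1078 Hz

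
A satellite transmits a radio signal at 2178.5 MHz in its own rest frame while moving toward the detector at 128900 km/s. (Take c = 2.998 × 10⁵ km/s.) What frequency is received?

β = v/c = 128900/299800 = 0.4300.
Relativistic Doppler for frequency: f' = f₀ · √((1 + β)/(1 − β)).
f' = 2178.5 × √(1.4300/0.5700) = 2178.5 × 1.58382 ≈ 3450.4 MHz.

3450.4 MHz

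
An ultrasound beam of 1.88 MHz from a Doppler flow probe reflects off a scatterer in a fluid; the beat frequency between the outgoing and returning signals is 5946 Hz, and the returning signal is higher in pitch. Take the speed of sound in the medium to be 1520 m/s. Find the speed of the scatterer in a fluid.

2.40 m/s

Double Doppler shift off a moving reflector: f₂ = f₀ · (v + u)/(v − u) (u > 0 toward emitter).
Returning signal is higher, so f₂ = f₀ + Δf = 1880000 + 5946 = 1885946 Hz.
Rearranging, u = v · (f₂ − f₀)/(f₂ + f₀) = 1520 × 5946/3765946 ≈ 2.40 m/s.
So the scatterer in a fluid is moving at 2.40 m/s toward the emitter.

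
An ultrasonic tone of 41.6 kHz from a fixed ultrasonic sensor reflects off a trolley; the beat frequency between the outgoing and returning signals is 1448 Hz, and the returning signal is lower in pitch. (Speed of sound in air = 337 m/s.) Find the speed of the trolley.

6.0 m/s

Double Doppler shift off a moving reflector: f₂ = f₀ · (v + u)/(v − u) (u > 0 toward emitter).
Returning signal is lower, so f₂ = f₀ − Δf = 41600 − 1448 = 40152 Hz.
Rearranging, u = v · (f₂ − f₀)/(f₂ + f₀) = 337 × -1448/81752 ≈ -6.0 m/s.
So the trolley is moving at 6.0 m/s away from the emitter.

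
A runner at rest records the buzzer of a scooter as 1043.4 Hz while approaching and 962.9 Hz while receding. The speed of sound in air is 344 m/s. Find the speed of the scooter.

f₁/f₂ = (v + v_s)/(v − v_s), so v_s = v · (f₁ − f₂)/(f₁ + f₂).
v_s = 344 × (1043.4 − 962.9)/(1043.4 + 962.9) = 344 × 80.5/2006.3 ≈ 13.8 m/s.

13.8 m/s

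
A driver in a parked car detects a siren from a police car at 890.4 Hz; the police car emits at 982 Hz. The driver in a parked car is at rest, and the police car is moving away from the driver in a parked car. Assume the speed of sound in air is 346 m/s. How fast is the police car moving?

f' = f · v/(v + v_s) ⇒ v_s = v · |1 − f/f'|.
v_s = 346 × |1 − 982/890.4| = 346 × 0.1029 ≈ 36 m/s.

36 m/s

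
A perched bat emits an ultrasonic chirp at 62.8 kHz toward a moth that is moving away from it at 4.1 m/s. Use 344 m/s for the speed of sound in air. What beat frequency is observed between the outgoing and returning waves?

1479 Hz

At the moth (a moving observer), f₁ = f₀ · (v − u)/v = 62.8 × 339.9/344 ≈ 62.052 kHz.
On reflection it acts as a source moving away from the stationary detector: f₂ = f₁ · v/(v + u) = 62.052 × 344/348.1 ≈ 61.321 kHz.
Equivalently f₂ = f₀ · (v − u)/(v + u).
Beat frequency (with f₀ = 62800 Hz): |f₂ − f₀| = 2u·f₀/(v + u) = 2 × 4.1 × 62800/348.1 ≈ 1479 Hz.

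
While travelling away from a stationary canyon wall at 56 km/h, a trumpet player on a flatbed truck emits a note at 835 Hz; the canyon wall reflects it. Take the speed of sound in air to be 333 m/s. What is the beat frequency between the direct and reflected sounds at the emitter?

56 km/h = 15.56 m/s.
The canyon wall receives the sound from a moving source: f₁ = f₀ · v/(v + v_e) = 835 × 333/348.56 ≈ 797.7 Hz.
On the return leg the trumpet player on a flatbed truck is a moving observer: f₂ = f₁ · (v − v_e)/v = 797.7 × 317.44/333 ≈ 760.5 Hz.
Equivalently f₂ = f₀ · (v − v_e)/(v + v_e).
Beat against the emitted tone: |f₂ − f₀| = 2v_e·f₀/(v + v_e) = 2 × 15.56 × 835/348.56 ≈ 75 Hz.

75 Hz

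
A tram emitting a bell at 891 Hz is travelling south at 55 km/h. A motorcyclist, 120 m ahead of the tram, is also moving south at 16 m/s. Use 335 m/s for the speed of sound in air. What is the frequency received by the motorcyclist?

55 km/h = 15.28 m/s.
The motorcyclist is ahead, so the tram is moving toward it while the motorcyclist is moving away from the tram.
With source approaching and observer receding, f' = f · (v − v_o)/(v − v_s).
f' = 891 × (335 − 16)/(335 − 15.28) = 891 × 319/319.72 ≈ 889 Hz.

889 Hz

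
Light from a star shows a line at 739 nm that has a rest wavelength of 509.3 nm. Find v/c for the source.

λ'/λ₀ = 1.4510 > 1 (redshift), so the source is receding.
λ'/λ₀ = √((1 + β)/(1 − β)) for a receding source ⇒ β = (r² − 1)/(r² + 1) with r = λ'/λ₀.
β = (2.1054 − 1)/(2.1054 + 1) ≈ 0.356.

0.356c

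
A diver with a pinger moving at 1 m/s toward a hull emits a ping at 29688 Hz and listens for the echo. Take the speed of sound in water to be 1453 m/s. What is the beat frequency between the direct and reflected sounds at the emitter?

The hull receives the sound from a moving source: f₁ = f₀ · v/(v − v_e) = 29688 × 1453/1452 ≈ 29708.4 Hz.
On the return leg the diver with a pinger is a moving observer: f₂ = f₁ · (v + v_e)/v = 29708.4 × 1454/1453 ≈ 29728.9 Hz.
Equivalently f₂ = f₀ · (v + v_e)/(v − v_e).
Beat against the emitted tone: |f₂ − f₀| = 2v_e·f₀/(v − v_e) = 2 × 1 × 29688/1452 ≈ 40.9 Hz.

40.9 Hz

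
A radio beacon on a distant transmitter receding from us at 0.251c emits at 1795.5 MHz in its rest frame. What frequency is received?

Relativistic Doppler for frequency: f' = f₀ · √((1 − β)/(1 + β)).
f' = 1795.5 × √(0.7490/1.2510) = 1795.5 × 0.77377 ≈ 1389.3 MHz.

1389.3 MHz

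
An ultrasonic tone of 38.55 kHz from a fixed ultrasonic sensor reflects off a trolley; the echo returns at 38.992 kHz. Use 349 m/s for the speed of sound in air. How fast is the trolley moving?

Double Doppler shift off a moving reflector: f₂ = f₀ · (v + u)/(v − u) (u > 0 toward emitter).
Rearranging, u = v · (f₂ − f₀)/(f₂ + f₀) = 349 × 0.442/77.542 ≈ 1.99 m/s.
So the trolley is moving at 1.99 m/s toward the emitter.

1.99 m/s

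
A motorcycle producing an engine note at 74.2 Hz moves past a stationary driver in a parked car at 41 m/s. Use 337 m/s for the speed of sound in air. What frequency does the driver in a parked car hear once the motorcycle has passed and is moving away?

Receding: f₂ = f · v/(v + v_s) = 74.2 × 337/378 ≈ 66 Hz.

66 Hz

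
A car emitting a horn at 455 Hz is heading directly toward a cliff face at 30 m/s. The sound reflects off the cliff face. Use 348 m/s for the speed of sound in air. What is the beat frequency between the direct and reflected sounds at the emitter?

The cliff face receives the sound from a moving source: f₁ = f₀ · v/(v − v_e) = 455 × 348/318 ≈ 497.9 Hz.
On the return leg the car is a moving observer: f₂ = f₁ · (v + v_e)/v = 497.9 × 378/348 ≈ 540.8 Hz.
Equivalently f₂ = f₀ · (v + v_e)/(v − v_e).
Beat against the emitted tone: |f₂ − f₀| = 2v_e·f₀/(v − v_e) = 2 × 30 × 455/318 ≈ 86 Hz.

86 Hz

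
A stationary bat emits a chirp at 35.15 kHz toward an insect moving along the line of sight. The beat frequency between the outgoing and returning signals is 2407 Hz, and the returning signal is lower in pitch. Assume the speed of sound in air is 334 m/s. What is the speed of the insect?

11.8 m/s

Double Doppler shift off a moving reflector: f₂ = f₀ · (v + u)/(v − u) (u > 0 toward emitter).
Returning signal is lower, so f₂ = f₀ − Δf = 35150 − 2407 = 32743 Hz.
Rearranging, u = v · (f₂ − f₀)/(f₂ + f₀) = 334 × -2407/67893 ≈ -11.8 m/s.
So the insect is moving at 11.8 m/s away from the emitter.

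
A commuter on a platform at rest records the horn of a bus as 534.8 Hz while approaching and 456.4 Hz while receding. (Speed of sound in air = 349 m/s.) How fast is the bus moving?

f₁/f₂ = (v + v_s)/(v − v_s), so v_s = v · (f₁ − f₂)/(f₁ + f₂).
v_s = 349 × (534.8 − 456.4)/(534.8 + 456.4) = 349 × 78.4/991.2 ≈ 28 m/s.

28 m/s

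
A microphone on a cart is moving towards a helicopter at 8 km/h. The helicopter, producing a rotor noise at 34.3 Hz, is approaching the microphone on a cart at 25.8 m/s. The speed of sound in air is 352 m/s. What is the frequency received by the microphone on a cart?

8 km/h = 2.222 m/s.
With source approaching and observer approaching, f' = f · (v + v_o)/(v − v_s).
f' = 34.3 × (352 + 2.222)/(352 − 25.8) = 34.3 × 354.22/326.2 ≈ 37.2 Hz.

37.2 Hz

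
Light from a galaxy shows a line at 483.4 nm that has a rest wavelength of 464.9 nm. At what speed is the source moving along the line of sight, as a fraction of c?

0.039

λ'/λ₀ = 1.0398 > 1 (redshift), so the source is receding.
λ'/λ₀ = √((1 + β)/(1 − β)) for a receding source ⇒ β = (r² − 1)/(r² + 1) with r = λ'/λ₀.
β = (1.0812 − 1)/(1.0812 + 1) ≈ 0.039.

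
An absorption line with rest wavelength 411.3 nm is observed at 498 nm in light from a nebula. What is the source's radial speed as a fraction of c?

0.189c

λ'/λ₀ = 1.2108 > 1 (redshift), so the source is receding.
λ'/λ₀ = √((1 + β)/(1 − β)) for a receding source ⇒ β = (r² − 1)/(r² + 1) with r = λ'/λ₀.
β = (1.4660 − 1)/(1.4660 + 1) ≈ 0.189.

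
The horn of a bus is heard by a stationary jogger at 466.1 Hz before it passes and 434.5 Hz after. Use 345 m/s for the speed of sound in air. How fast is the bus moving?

f₁/f₂ = (v + v_s)/(v − v_s), so v_s = v · (f₁ − f₂)/(f₁ + f₂).
v_s = 345 × (466.1 − 434.5)/(466.1 + 434.5) = 345 × 31.6/900.6 ≈ 12.1 m/s.

12.1 m/s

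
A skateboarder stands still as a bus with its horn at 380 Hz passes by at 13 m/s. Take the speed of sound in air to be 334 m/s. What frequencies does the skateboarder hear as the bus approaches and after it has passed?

395 Hz approaching; 366 Hz receding

Approaching: f₁ = f · v/(v − v_s) = 380 × 334/321 ≈ 395 Hz.
Receding: f₂ = f · v/(v + v_s) = 380 × 334/347 ≈ 366 Hz.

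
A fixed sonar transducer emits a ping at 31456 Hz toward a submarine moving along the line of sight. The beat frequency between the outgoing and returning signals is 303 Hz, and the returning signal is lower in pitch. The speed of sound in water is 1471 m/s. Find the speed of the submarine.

7.1 m/s

Double Doppler shift off a moving reflector: f₂ = f₀ · (v + u)/(v − u) (u > 0 toward emitter).
Returning signal is lower, so f₂ = f₀ − Δf = 31456 − 303 = 31153 Hz.
Rearranging, u = v · (f₂ − f₀)/(f₂ + f₀) = 1471 × -303/62609 ≈ -7.1 m/s.
So the submarine is moving at 7.1 m/s away from the emitter.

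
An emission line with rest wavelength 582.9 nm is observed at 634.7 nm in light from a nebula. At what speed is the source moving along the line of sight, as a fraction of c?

0.085c

λ'/λ₀ = 1.0889 > 1 (redshift), so the source is receding.
λ'/λ₀ = √((1 + β)/(1 − β)) for a receding source ⇒ β = (r² − 1)/(r² + 1) with r = λ'/λ₀.
β = (1.1856 − 1)/(1.1856 + 1) ≈ 0.085.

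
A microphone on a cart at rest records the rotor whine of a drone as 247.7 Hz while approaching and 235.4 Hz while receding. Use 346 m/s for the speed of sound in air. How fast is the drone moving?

f₁/f₂ = (v + v_s)/(v − v_s), so v_s = v · (f₁ − f₂)/(f₁ + f₂).
v_s = 346 × (247.7 − 235.4)/(247.7 + 235.4) = 346 × 12.3/483.1 ≈ 8.8 m/s.

8.8 m/s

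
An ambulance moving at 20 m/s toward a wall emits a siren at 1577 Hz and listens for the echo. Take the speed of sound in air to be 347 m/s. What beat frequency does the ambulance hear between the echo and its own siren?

The wall receives the sound from a moving source: f₁ = f₀ · v/(v − v_e) = 1577 × 347/327 ≈ 1673.5 Hz.
On the return leg the ambulance is a moving observer: f₂ = f₁ · (v + v_e)/v = 1673.5 × 367/347 ≈ 1769.9 Hz.
Equivalently f₂ = f₀ · (v + v_e)/(v − v_e).
Beat against the emitted tone: |f₂ − f₀| = 2v_e·f₀/(v − v_e) = 2 × 20 × 1577/327 ≈ 193 Hz.

193 Hz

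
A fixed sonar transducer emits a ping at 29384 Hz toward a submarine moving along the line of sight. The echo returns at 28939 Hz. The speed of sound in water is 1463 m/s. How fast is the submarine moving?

11.2 m/s

Double Doppler shift off a moving reflector: f₂ = f₀ · (v + u)/(v − u) (u > 0 toward emitter).
Rearranging, u = v · (f₂ − f₀)/(f₂ + f₀) = 1463 × -445/58323 ≈ -11.2 m/s.
So the submarine is moving at 11.2 m/s away from the emitter.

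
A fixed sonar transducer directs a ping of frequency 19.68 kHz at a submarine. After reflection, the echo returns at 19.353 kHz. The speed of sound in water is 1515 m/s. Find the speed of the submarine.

Double Doppler shift off a moving reflector: f₂ = f₀ · (v + u)/(v − u) (u > 0 toward emitter).
Rearranging, u = v · (f₂ − f₀)/(f₂ + f₀) = 1515 × -0.327/39.033 ≈ -12.7 m/s.
So the submarine is moving at 12.7 m/s away from the emitter.

12.7 m/s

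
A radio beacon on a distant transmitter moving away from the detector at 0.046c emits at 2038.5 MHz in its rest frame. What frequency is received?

1946.8 MHz

Relativistic Doppler for frequency: f' = f₀ · √((1 − β)/(1 + β)).
f' = 2038.5 × √(0.9540/1.0460) = 2038.5 × 0.95501 ≈ 1946.8 MHz.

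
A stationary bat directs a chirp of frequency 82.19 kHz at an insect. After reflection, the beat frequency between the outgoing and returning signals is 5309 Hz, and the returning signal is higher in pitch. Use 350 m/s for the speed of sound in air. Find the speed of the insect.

11.0 m/s

Double Doppler shift off a moving reflector: f₂ = f₀ · (v + u)/(v − u) (u > 0 toward emitter).
Returning signal is higher, so f₂ = f₀ + Δf = 82190 + 5309 = 87499 Hz.
Rearranging, u = v · (f₂ − f₀)/(f₂ + f₀) = 350 × 5309/169689 ≈ 11.0 m/s.
So the insect is moving at 11.0 m/s toward the emitter.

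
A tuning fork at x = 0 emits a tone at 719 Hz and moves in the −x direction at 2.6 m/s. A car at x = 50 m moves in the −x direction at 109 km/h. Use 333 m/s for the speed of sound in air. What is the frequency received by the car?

778 Hz

109 km/h = 30.28 m/s.
The observer lies on the +x side, so the source is heading away from the observer and the observer is heading toward the source.
Both move, so f' = f · (v + v_o)/(v + v_s).
f' = 719 × (333 + 30.28)/(333 + 2.6) = 719 × 363.28/335.6 ≈ 778 Hz.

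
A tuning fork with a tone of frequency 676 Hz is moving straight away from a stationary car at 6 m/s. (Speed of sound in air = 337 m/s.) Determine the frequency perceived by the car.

664 Hz

Moving source, stationary observer: f' = f · v/(v + v_s) since the source is receding.
f' = 676 × 337/(337 + 6) = 676 × 337/343 ≈ 664 Hz.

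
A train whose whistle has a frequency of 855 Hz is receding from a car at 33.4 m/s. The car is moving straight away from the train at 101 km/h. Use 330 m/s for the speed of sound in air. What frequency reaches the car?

710 Hz

101 km/h = 28.06 m/s.
Both move, so f' = f · (v − v_o)/(v + v_s).
f' = 855 × (330 − 28.06)/(330 + 33.4) = 855 × 301.94/363.4 ≈ 710 Hz.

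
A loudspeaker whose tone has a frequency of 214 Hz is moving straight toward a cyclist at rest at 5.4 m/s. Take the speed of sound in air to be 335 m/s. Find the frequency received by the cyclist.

218 Hz

Only the source moves, toward the listener, so f' = f · v/(v − v_s).
f' = 214 × 335/(335 − 5.4) = 214 × 335/329.6 ≈ 218 Hz.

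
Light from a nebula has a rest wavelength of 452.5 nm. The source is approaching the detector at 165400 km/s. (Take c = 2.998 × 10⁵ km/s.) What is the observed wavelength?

β = v/c = 165400/299800 = 0.5517.
Relativistic Doppler for wavelength: λ' = λ₀ · √((1 − β)/(1 + β)).
λ' = 452.5 × √(0.4483/1.5517) = 452.5 × 0.53750 ≈ 243.2 nm.

243.2 nm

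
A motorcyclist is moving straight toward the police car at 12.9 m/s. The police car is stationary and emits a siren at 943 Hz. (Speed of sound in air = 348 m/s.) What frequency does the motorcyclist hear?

Moving observer, stationary source: f' = f · (v + v_o)/v.
f' = 943 × (348 + 12.9)/348 = 943 × 360.9/348 ≈ 978 Hz.

978 Hz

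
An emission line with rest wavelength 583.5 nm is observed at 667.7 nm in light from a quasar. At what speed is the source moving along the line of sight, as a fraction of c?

λ'/λ₀ = 1.1443 > 1 (redshift), so the source is receding.
λ'/λ₀ = √((1 + β)/(1 − β)) for a receding source ⇒ β = (r² − 1)/(r² + 1) with r = λ'/λ₀.
β = (1.3094 − 1)/(1.3094 + 1) ≈ 0.134.

0.134c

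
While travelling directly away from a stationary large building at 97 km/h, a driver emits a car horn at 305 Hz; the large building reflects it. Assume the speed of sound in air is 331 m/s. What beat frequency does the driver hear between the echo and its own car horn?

45.9 Hz

97 km/h = 26.94 m/s.
The large building receives the sound from a moving source: f₁ = f₀ · v/(v + v_e) = 305 × 331/357.94 ≈ 282.0 Hz.
On the return leg the driver is a moving observer: f₂ = f₁ · (v − v_e)/v = 282.0 × 304.06/331 ≈ 259.1 Hz.
Equivalently f₂ = f₀ · (v − v_e)/(v + v_e).
Beat against the emitted tone: |f₂ − f₀| = 2v_e·f₀/(v + v_e) = 2 × 26.94 × 305/357.94 ≈ 45.9 Hz.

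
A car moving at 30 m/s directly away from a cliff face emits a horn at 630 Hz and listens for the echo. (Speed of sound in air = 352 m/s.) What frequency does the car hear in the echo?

531 Hz

The cliff face receives the sound from a moving source: f₁ = f₀ · v/(v + v_e) = 630 × 352/382 ≈ 581 Hz.
On the return leg the car is a moving observer: f₂ = f₁ · (v − v_e)/v = 581 × 322/352 ≈ 531 Hz.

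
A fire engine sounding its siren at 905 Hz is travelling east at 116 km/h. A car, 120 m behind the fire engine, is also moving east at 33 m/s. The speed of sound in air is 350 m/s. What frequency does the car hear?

907 Hz

116 km/h = 32.22 m/s.
The car is behind, so the fire engine is moving away from it while the car is moving toward the fire engine.
General Doppler shift: f' = f · (v + v_o)/(v + v_s).
f' = 905 × (350 + 33)/(350 + 32.22) = 905 × 383/382.22 ≈ 907 Hz.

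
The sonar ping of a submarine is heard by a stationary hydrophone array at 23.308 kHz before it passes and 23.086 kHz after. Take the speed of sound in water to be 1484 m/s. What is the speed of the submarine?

f₁/f₂ = (v + v_s)/(v − v_s), so v_s = v · (f₁ − f₂)/(f₁ + f₂).
v_s = 1484 × (23.308 − 23.086)/(23.308 + 23.086) = 1484 × 0.222/46.394 ≈ 7.1 m/s.

7.1 m/s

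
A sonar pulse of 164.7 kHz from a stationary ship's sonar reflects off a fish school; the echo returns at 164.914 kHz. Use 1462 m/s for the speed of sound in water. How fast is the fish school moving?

Double Doppler shift off a moving reflector: f₂ = f₀ · (v + u)/(v − u) (u > 0 toward emitter).
Rearranging, u = v · (f₂ − f₀)/(f₂ + f₀) = 1462 × 0.214/329.614 ≈ 0.95 m/s.
So the fish school is moving at 0.95 m/s toward the emitter.

0.95 m/s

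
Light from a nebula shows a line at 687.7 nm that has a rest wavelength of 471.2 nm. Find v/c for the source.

0.361c

λ'/λ₀ = 1.4595 > 1 (redshift), so the source is receding.
λ'/λ₀ = √((1 + β)/(1 − β)) for a receding source ⇒ β = (r² − 1)/(r² + 1) with r = λ'/λ₀.
β = (2.1300 − 1)/(2.1300 + 1) ≈ 0.361.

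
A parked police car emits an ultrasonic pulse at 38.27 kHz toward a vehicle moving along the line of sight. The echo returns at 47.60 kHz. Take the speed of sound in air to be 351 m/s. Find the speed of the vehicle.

Double Doppler shift off a moving reflector: f₂ = f₀ · (v + u)/(v − u) (u > 0 toward emitter).
Rearranging, u = v · (f₂ − f₀)/(f₂ + f₀) = 351 × 9.33/85.87 ≈ 38 m/s.
So the vehicle is moving at 38 m/s toward the emitter.

38 m/s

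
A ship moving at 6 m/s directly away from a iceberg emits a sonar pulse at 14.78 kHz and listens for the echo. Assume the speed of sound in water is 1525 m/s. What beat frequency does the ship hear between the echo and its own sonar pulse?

116 Hz

The iceberg receives the sound from a moving source: f₁ = f₀ · v/(v + v_e) = 14.78 × 1525/1531 ≈ 14.7221 kHz.
On the return leg the ship is a moving observer: f₂ = f₁ · (v − v_e)/v = 14.7221 × 1519/1525 ≈ 14.6642 kHz.
Beat against the emitted tone (with f₀ = 14780 Hz): |f₂ − f₀| = 2v_e·f₀/(v + v_e) = 2 × 6 × 14780/1531 ≈ 116 Hz.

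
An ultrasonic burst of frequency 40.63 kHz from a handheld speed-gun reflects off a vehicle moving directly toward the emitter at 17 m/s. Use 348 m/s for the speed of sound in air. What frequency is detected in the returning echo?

The vehicle first receives the wave as a moving observer: f₁ = f₀ · (v + u)/v = 40.63 × (348 + 17)/348 ≈ 42.6 kHz.
The reflection then acts as a moving source: f₂ = f₁ · v/(v − u) ≈ 44.8 kHz.
Equivalently f₂ = f₀ · (v + u)/(v − u).

44.8 kHz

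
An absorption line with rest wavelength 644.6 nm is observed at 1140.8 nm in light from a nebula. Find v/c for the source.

0.516

λ'/λ₀ = 1.7698 > 1 (redshift), so the source is receding.
λ'/λ₀ = √((1 + β)/(1 − β)) for a receding source ⇒ β = (r² − 1)/(r² + 1) with r = λ'/λ₀.
β = (3.1321 − 1)/(3.1321 + 1) ≈ 0.516.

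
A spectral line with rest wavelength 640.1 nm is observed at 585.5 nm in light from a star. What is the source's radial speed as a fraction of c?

λ'/λ₀ = 0.9147 < 1 (blueshift), so the source is approaching.
λ'/λ₀ = √((1 − β)/(1 + β)) for an approaching source ⇒ β = (1 − r²)/(1 + r²) with r = λ'/λ₀.
β = (1 − 0.8367)/(1 + 0.8367) ≈ 0.089.

0.089c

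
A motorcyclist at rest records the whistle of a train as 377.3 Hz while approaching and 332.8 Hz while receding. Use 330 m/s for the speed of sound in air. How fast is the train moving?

20.7 m/s

f₁/f₂ = (v + v_s)/(v − v_s), so v_s = v · (f₁ − f₂)/(f₁ + f₂).
v_s = 330 × (377.3 − 332.8)/(377.3 + 332.8) = 330 × 44.5/710.1 ≈ 20.7 m/s.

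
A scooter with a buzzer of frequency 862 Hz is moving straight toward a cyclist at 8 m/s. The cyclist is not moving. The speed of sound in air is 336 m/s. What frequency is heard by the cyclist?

Only the source moves, toward the listener, so f' = f · v/(v − v_s).
f' = 862 × 336/(336 − 8) = 862 × 336/328 ≈ 883 Hz.

883 Hz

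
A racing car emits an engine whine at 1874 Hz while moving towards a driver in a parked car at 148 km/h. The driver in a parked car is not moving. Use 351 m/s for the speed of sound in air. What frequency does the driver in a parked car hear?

2123 Hz

148 km/h = 41.11 m/s.
Moving source, stationary observer: f' = f · v/(v − v_s) since the source is approaching.
f' = 1874 × 351/(351 − 41.11) = 1874 × 351/309.9 ≈ 2123 Hz.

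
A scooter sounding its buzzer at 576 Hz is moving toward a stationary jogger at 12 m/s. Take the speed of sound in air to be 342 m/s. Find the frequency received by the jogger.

597 Hz

Moving source, stationary observer: f' = f · v/(v − v_s) since the source is approaching.
f' = 576 × 342/(342 − 12) = 576 × 342/330 ≈ 597 Hz.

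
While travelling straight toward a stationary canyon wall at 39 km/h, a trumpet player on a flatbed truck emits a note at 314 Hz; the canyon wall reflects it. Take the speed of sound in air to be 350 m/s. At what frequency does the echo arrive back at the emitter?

39 km/h = 10.83 m/s.
The canyon wall receives the sound from a moving source: f₁ = f₀ · v/(v − v_e) = 314 × 350/339.17 ≈ 324 Hz.
On the return leg the trumpet player on a flatbed truck is a moving observer: f₂ = f₁ · (v + v_e)/v = 324 × 360.83/350 ≈ 334 Hz.
Equivalently f₂ = f₀ · (v + v_e)/(v − v_e).

334 Hz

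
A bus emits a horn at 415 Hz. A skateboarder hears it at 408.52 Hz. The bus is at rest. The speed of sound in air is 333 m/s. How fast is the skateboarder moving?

5.2 m/s

f' < f, so the skateboarder is receding.
f' = f · (v − v_o)/v ⇒ v_o = v · |f'/f − 1|.
v_o = 333 × |408.52/415 − 1| = 333 × 0.01561 ≈ 5.2 m/s.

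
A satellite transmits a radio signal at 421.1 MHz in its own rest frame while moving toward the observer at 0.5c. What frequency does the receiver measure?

729.4 MHz

Relativistic Doppler for frequency: f' = f₀ · √((1 + β)/(1 − β)).
f' = 421.1 × √(1.5000/0.5000) = 421.1 × 1.73205 ≈ 729.4 MHz.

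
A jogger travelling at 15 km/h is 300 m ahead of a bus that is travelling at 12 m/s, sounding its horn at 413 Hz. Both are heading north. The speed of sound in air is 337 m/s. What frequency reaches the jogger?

15 km/h = 4.167 m/s.
The jogger is ahead, so the bus is moving toward it while the jogger is moving away from the bus.
General Doppler shift: f' = f · (v − v_o)/(v − v_s).
f' = 413 × (337 − 4.167)/(337 − 12) = 413 × 332.83/325 ≈ 423 Hz.

423 Hz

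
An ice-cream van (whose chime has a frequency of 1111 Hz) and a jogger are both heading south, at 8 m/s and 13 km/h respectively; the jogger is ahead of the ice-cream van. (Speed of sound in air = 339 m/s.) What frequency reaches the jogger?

1126 Hz

13 km/h = 3.611 m/s.
The jogger is ahead, so the ice-cream van is moving toward it while the jogger is moving away from the ice-cream van.
Both move, so f' = f · (v − v_o)/(v − v_s).
f' = 1111 × (339 − 3.611)/(339 − 8) = 1111 × 335.39/331 ≈ 1126 Hz.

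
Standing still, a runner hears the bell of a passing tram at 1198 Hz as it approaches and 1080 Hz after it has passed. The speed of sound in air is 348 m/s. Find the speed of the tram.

f₁/f₂ = (v + v_s)/(v − v_s), so v_s = v · (f₁ − f₂)/(f₁ + f₂).
v_s = 348 × (1198 − 1080)/(1198 + 1080) = 348 × 118/2278 ≈ 18.0 m/s.

18.0 m/s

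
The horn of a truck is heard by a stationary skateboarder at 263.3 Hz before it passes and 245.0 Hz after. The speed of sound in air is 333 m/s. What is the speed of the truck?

f₁/f₂ = (v + v_s)/(v − v_s), so v_s = v · (f₁ − f₂)/(f₁ + f₂).
v_s = 333 × (263.3 − 245.0)/(263.3 + 245.0) = 333 × 18.3/508.3 ≈ 12.0 m/s.

12.0 m/s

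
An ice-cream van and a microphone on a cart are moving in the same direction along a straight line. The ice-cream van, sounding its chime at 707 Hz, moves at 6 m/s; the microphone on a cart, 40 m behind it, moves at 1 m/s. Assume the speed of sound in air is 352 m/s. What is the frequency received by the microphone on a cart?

The microphone on a cart is behind, so the ice-cream van is moving away from it while the microphone on a cart is moving toward the ice-cream van.
Both move, so f' = f · (v + v_o)/(v + v_s).
f' = 707 × (352 + 1)/(352 + 6) = 707 × 353/358 ≈ 697 Hz.

697 Hz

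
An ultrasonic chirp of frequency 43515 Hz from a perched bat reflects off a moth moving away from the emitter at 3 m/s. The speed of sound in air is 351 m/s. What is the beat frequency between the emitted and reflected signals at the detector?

At the moth (a moving observer), f₁ = f₀ · (v − u)/v = 43515 × 348/351 ≈ 43143 Hz.
On reflection it acts as a source moving away from the stationary detector: f₂ = f₁ · v/(v + u) = 43143 × 351/354 ≈ 42777 Hz.
Beat frequency: |f₂ − f₀| = 2u·f₀/(v + u) = 2 × 3 × 43515/354 ≈ 738 Hz.

738 Hz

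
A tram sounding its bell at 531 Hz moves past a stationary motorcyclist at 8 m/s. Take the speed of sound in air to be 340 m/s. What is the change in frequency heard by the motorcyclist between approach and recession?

Approaching: f₁ = f · v/(v − v_s) = 531 × 340/332 ≈ 543.8 Hz.
Receding: f₂ = f · v/(v + v_s) = 531 × 340/348 ≈ 518.8 Hz.
Drop: f₁ − f₂ = 2f·v·v_s/(v² − v_s²) = 2 × 531 × 340 × 8/(340² − 8²) ≈ 25.0 Hz.

25.0 Hz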